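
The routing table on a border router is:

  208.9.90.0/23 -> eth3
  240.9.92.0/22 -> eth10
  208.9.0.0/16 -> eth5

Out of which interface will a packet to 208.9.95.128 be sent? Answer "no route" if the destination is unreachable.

Routes whose prefix contains 208.9.95.128:
  208.9.0.0/16 (208.9.0.0 - 208.9.255.255) -> eth5
More-specific entries that do NOT match:
  208.9.90.0/23 (208.9.90.0 - 208.9.91.255) does not contain 208.9.95.128
  240.9.92.0/22 (240.9.92.0 - 240.9.95.255) does not contain 208.9.95.128
Longest matching prefix is /16 -> interface eth5.

eth5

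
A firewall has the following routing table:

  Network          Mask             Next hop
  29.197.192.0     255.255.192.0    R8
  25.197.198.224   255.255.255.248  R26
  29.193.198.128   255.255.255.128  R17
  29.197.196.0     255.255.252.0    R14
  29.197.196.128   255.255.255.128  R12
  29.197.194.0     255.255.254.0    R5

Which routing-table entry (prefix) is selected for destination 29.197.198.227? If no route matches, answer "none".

29.197.196.0/22

Entries matching 29.197.198.227:
  29.197.192.0/18 (29.197.192.0 - 29.197.255.255)
  29.197.196.0/22 (29.197.196.0 - 29.197.199.255)
Most specific is 29.197.196.0/22.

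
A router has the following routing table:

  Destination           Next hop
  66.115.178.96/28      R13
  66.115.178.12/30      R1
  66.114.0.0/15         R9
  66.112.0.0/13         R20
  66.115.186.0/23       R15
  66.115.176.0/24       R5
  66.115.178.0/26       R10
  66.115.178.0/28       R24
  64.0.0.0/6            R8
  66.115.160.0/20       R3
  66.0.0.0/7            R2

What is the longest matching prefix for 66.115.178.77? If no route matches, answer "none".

66.114.0.0/15

Entries matching 66.115.178.77:
  64.0.0.0/6 (64.0.0.0 - 67.255.255.255)
  66.0.0.0/7 (66.0.0.0 - 67.255.255.255)
  66.112.0.0/13 (66.112.0.0 - 66.119.255.255)
  66.114.0.0/15 (66.114.0.0 - 66.115.255.255)
Most specific is 66.114.0.0/15.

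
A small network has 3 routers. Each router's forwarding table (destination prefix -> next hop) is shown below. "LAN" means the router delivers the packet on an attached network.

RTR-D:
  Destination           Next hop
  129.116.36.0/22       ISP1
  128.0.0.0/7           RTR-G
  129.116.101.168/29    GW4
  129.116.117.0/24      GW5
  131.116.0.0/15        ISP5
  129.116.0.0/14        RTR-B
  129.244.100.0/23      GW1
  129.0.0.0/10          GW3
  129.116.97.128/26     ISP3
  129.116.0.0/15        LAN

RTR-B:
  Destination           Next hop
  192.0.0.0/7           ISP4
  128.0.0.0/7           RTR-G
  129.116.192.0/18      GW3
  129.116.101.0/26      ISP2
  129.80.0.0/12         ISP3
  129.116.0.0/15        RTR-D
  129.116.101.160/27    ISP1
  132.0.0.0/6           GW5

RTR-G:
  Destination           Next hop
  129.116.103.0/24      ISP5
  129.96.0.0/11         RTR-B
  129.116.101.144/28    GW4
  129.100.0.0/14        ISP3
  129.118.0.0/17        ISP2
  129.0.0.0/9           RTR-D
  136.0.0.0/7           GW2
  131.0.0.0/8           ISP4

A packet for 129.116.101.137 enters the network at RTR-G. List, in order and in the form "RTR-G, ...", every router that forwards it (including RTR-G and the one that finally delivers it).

RTR-G, RTR-B, RTR-D

At RTR-G: longest match for 129.116.101.137 is 129.96.0.0/11 -> RTR-B
At RTR-B: longest match for 129.116.101.137 is 129.116.0.0/15 -> RTR-D
At RTR-D: longest match for 129.116.101.137 is 129.116.0.0/15 -> LAN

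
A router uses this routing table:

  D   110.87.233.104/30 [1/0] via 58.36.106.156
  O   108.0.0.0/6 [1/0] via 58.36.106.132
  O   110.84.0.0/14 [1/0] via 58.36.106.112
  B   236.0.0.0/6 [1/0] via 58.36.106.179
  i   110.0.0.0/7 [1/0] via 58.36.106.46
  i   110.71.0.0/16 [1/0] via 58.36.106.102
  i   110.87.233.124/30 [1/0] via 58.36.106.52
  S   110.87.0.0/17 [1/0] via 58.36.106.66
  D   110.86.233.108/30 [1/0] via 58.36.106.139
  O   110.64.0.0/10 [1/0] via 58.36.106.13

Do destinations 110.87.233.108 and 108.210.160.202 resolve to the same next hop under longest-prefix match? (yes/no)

110.87.233.108: longest match 110.84.0.0/14 -> 58.36.106.112
108.210.160.202: longest match 108.0.0.0/6 -> 58.36.106.132

no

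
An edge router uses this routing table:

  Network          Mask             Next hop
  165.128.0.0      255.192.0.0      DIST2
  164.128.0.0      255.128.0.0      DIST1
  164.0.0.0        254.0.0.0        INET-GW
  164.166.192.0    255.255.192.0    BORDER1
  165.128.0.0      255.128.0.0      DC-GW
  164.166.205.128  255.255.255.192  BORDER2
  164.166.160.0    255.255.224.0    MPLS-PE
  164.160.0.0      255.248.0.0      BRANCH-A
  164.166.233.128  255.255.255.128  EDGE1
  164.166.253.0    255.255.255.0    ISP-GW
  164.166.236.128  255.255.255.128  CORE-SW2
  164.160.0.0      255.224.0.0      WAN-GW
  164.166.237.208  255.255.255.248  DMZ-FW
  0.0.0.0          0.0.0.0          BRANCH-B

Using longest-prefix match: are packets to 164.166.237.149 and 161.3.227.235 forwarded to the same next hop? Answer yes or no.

164.166.237.149: longest match 164.166.192.0/18 -> BORDER1
161.3.227.235: longest match 0.0.0.0/0 -> BRANCH-B

no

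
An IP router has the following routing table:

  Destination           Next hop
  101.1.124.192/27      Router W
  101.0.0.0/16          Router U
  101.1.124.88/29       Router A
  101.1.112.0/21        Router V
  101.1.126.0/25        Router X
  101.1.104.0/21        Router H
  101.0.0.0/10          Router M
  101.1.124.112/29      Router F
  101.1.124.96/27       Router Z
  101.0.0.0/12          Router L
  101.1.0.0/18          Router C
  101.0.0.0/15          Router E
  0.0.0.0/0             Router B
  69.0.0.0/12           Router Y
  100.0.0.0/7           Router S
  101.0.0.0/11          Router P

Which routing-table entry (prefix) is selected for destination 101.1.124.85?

Entries matching 101.1.124.85:
  0.0.0.0/0 (default, matches everything)
  100.0.0.0/7 (100.0.0.0 - 101.255.255.255)
  101.0.0.0/10 (101.0.0.0 - 101.63.255.255)
  101.0.0.0/11 (101.0.0.0 - 101.31.255.255)
  101.0.0.0/12 (101.0.0.0 - 101.15.255.255)
  101.0.0.0/15 (101.0.0.0 - 101.1.255.255)
Most specific is 101.0.0.0/15.

101.0.0.0/15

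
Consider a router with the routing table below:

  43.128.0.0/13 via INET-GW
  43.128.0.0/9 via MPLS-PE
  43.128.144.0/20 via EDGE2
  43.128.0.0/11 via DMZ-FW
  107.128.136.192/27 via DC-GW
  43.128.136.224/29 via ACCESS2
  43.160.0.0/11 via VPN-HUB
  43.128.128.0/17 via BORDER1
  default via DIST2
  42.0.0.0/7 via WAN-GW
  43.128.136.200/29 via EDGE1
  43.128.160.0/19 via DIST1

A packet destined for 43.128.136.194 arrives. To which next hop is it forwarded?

BORDER1

Routes whose prefix contains 43.128.136.194:
  0.0.0.0/0 (default, matches everything) -> DIST2
  42.0.0.0/7 (42.0.0.0 - 43.255.255.255) -> WAN-GW
  43.128.0.0/9 (43.128.0.0 - 43.255.255.255) -> MPLS-PE
  43.128.0.0/11 (43.128.0.0 - 43.159.255.255) -> DMZ-FW
  43.128.0.0/13 (43.128.0.0 - 43.135.255.255) -> INET-GW
  43.128.128.0/17 (43.128.128.0 - 43.128.255.255) -> BORDER1
More-specific entries that do NOT match:
  43.128.136.224/29 (43.128.136.224 - 43.128.136.231) does not contain 43.128.136.194
  43.128.136.200/29 (43.128.136.200 - 43.128.136.207) does not contain 43.128.136.194
  107.128.136.192/27 (107.128.136.192 - 107.128.136.223) does not contain 43.128.136.194
  43.128.144.0/20 (43.128.144.0 - 43.128.159.255) does not contain 43.128.136.194
  43.128.160.0/19 (43.128.160.0 - 43.128.191.255) does not contain 43.128.136.194
Longest matching prefix is /17 -> next hop BORDER1.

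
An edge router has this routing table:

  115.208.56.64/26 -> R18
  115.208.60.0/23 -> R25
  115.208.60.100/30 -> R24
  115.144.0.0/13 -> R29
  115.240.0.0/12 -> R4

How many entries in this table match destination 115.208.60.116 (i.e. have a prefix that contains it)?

1

Prefixes containing 115.208.60.116:
  115.208.60.0/23 (115.208.60.0 - 115.208.61.255)
Total matching entries: 1.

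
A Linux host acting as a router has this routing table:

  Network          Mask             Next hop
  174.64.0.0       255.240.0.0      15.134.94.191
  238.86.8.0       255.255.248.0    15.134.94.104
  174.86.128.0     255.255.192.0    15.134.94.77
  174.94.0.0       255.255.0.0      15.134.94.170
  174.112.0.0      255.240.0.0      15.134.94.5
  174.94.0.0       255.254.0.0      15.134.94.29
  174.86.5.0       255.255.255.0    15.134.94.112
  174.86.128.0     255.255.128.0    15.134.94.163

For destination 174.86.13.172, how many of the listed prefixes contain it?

0

No listed prefix contains 174.86.13.172.
Total matching entries: 0.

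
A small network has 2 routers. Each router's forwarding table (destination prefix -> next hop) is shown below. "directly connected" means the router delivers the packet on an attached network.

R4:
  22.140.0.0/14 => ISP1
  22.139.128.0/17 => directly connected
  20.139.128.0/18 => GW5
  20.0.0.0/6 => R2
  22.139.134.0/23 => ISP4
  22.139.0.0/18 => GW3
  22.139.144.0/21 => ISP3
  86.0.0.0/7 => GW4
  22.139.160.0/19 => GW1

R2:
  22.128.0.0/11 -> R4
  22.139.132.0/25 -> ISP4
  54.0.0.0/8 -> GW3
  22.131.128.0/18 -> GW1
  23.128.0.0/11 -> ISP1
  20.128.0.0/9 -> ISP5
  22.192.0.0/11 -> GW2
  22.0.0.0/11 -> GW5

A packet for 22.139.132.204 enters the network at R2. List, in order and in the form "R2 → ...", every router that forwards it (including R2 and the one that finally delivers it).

R2 → R4

At R2: longest match for 22.139.132.204 is 22.128.0.0/11 -> R4
At R4: longest match for 22.139.132.204 is 22.139.128.0/17 -> directly connected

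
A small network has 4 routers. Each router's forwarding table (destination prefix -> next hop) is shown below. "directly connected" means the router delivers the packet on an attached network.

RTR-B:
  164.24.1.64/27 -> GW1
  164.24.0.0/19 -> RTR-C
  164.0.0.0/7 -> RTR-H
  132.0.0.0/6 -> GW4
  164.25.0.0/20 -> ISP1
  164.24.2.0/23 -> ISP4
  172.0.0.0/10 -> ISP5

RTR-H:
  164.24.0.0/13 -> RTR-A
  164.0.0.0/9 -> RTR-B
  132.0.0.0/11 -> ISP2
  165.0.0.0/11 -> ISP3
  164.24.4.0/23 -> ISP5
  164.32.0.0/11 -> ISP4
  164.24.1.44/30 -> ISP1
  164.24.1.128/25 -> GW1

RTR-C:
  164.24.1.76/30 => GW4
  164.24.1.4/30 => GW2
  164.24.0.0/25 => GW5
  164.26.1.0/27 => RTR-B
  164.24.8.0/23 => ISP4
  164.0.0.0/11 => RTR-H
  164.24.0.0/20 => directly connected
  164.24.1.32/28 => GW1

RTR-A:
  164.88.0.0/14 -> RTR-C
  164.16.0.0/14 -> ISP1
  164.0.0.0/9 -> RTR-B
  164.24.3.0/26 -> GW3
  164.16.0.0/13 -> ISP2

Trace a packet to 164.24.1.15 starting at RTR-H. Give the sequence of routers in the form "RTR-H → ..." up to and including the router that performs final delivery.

RTR-H → RTR-A → RTR-B → RTR-C

At RTR-H: longest match for 164.24.1.15 is 164.24.0.0/13 -> RTR-A
At RTR-A: longest match for 164.24.1.15 is 164.0.0.0/9 -> RTR-B
At RTR-B: longest match for 164.24.1.15 is 164.24.0.0/19 -> RTR-C
At RTR-C: longest match for 164.24.1.15 is 164.24.0.0/20 -> directly connected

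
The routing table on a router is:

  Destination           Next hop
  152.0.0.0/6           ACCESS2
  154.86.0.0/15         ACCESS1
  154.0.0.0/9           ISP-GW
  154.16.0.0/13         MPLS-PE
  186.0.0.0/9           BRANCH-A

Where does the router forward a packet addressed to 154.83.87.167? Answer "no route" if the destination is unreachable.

Routes whose prefix contains 154.83.87.167:
  152.0.0.0/6 (152.0.0.0 - 155.255.255.255) -> ACCESS2
  154.0.0.0/9 (154.0.0.0 - 154.127.255.255) -> ISP-GW
More-specific entries that do NOT match:
  154.86.0.0/15 (154.86.0.0 - 154.87.255.255) does not contain 154.83.87.167
  154.16.0.0/13 (154.16.0.0 - 154.23.255.255) does not contain 154.83.87.167
Longest matching prefix is /9 -> next hop ISP-GW.

ISP-GW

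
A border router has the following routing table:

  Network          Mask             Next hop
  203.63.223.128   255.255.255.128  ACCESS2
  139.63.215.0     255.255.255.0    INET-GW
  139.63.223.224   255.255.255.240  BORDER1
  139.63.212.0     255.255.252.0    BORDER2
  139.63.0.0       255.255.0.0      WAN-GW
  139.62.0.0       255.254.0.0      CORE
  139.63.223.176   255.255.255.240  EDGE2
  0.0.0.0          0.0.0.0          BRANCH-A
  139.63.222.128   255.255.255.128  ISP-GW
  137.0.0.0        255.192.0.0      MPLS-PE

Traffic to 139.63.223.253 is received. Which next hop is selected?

Routes whose prefix contains 139.63.223.253:
  0.0.0.0/0 (default, matches everything) -> BRANCH-A
  139.62.0.0/15 (139.62.0.0 - 139.63.255.255) -> CORE
  139.63.0.0/16 (139.63.0.0 - 139.63.255.255) -> WAN-GW
More-specific entries that do NOT match:
  139.63.223.224/28 (139.63.223.224 - 139.63.223.239) does not contain 139.63.223.253
  139.63.223.176/28 (139.63.223.176 - 139.63.223.191) does not contain 139.63.223.253
  203.63.223.128/25 (203.63.223.128 - 203.63.223.255) does not contain 139.63.223.253
  139.63.222.128/25 (139.63.222.128 - 139.63.222.255) does not contain 139.63.223.253
  139.63.215.0/24 (139.63.215.0 - 139.63.215.255) does not contain 139.63.223.253
  139.63.212.0/22 (139.63.212.0 - 139.63.215.255) does not contain 139.63.223.253
Longest matching prefix is /16 -> next hop WAN-GW.

WAN-GW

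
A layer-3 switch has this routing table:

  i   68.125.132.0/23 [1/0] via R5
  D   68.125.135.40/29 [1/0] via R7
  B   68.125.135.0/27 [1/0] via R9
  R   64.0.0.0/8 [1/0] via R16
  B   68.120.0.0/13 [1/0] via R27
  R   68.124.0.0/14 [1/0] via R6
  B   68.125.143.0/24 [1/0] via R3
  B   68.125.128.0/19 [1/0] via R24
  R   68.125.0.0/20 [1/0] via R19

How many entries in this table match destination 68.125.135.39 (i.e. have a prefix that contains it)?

Prefixes containing 68.125.135.39:
  68.120.0.0/13 (68.120.0.0 - 68.127.255.255)
  68.124.0.0/14 (68.124.0.0 - 68.127.255.255)
  68.125.128.0/19 (68.125.128.0 - 68.125.159.255)
Total matching entries: 3.

3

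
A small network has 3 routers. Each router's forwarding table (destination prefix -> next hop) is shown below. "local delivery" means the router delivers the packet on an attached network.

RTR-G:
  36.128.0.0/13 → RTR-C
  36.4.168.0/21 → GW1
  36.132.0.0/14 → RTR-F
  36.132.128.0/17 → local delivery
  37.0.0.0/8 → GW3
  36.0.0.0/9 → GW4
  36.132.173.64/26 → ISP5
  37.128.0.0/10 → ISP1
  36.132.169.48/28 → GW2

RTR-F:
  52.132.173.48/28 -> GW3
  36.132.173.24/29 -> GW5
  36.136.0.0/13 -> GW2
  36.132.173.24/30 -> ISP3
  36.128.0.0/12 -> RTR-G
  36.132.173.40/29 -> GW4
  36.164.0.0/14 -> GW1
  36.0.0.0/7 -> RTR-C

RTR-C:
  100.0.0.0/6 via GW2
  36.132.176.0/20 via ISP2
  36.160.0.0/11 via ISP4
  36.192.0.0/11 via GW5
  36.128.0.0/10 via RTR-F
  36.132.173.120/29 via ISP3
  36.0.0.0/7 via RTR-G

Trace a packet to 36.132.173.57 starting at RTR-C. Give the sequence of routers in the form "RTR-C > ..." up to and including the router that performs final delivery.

At RTR-C: longest match for 36.132.173.57 is 36.128.0.0/10 -> RTR-F
At RTR-F: longest match for 36.132.173.57 is 36.128.0.0/12 -> RTR-G
At RTR-G: longest match for 36.132.173.57 is 36.132.128.0/17 -> local delivery

RTR-C > RTR-F > RTR-G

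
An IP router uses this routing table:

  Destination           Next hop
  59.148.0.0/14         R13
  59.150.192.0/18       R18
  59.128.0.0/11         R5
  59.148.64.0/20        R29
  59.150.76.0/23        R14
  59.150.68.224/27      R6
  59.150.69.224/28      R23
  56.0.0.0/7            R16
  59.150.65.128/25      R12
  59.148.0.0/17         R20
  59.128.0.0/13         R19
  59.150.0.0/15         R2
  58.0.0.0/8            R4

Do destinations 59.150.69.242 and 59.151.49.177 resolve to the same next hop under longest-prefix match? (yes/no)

yes

59.150.69.242: longest match 59.150.0.0/15 -> R2
59.151.49.177: longest match 59.150.0.0/15 -> R2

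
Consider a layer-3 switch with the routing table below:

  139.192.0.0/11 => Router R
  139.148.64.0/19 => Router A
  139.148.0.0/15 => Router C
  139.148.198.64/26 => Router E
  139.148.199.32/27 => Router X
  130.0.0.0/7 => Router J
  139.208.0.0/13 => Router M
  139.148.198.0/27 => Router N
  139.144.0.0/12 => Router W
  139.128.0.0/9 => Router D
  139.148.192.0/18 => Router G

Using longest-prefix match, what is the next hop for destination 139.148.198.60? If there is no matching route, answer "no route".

Router G

Routes whose prefix contains 139.148.198.60:
  139.128.0.0/9 (139.128.0.0 - 139.255.255.255) -> Router D
  139.144.0.0/12 (139.144.0.0 - 139.159.255.255) -> Router W
  139.148.0.0/15 (139.148.0.0 - 139.149.255.255) -> Router C
  139.148.192.0/18 (139.148.192.0 - 139.148.255.255) -> Router G
More-specific entries that do NOT match:
  139.148.199.32/27 (139.148.199.32 - 139.148.199.63) does not contain 139.148.198.60
  139.148.198.0/27 (139.148.198.0 - 139.148.198.31) does not contain 139.148.198.60
  139.148.198.64/26 (139.148.198.64 - 139.148.198.127) does not contain 139.148.198.60
  139.148.64.0/19 (139.148.64.0 - 139.148.95.255) does not contain 139.148.198.60
Longest matching prefix is /18 -> next hop Router G.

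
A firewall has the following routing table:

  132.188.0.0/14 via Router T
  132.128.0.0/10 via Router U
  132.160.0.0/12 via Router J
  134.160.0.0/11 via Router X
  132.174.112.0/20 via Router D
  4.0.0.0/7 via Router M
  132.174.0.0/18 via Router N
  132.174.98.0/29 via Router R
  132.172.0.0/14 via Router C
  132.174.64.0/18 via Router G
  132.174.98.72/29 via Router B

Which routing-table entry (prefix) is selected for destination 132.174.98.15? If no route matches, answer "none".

132.174.64.0/18

Entries matching 132.174.98.15:
  132.128.0.0/10 (132.128.0.0 - 132.191.255.255)
  132.160.0.0/12 (132.160.0.0 - 132.175.255.255)
  132.172.0.0/14 (132.172.0.0 - 132.175.255.255)
  132.174.64.0/18 (132.174.64.0 - 132.174.127.255)
Most specific is 132.174.64.0/18.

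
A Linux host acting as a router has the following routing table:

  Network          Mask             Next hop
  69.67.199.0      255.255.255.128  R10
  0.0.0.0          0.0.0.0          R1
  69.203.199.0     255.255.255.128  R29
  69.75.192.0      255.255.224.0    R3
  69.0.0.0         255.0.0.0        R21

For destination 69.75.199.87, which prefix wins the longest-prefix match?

69.75.192.0/19

Entries matching 69.75.199.87:
  0.0.0.0/0 (default, matches everything)
  69.0.0.0/8 (69.0.0.0 - 69.255.255.255)
  69.75.192.0/19 (69.75.192.0 - 69.75.223.255)
Most specific is 69.75.192.0/19.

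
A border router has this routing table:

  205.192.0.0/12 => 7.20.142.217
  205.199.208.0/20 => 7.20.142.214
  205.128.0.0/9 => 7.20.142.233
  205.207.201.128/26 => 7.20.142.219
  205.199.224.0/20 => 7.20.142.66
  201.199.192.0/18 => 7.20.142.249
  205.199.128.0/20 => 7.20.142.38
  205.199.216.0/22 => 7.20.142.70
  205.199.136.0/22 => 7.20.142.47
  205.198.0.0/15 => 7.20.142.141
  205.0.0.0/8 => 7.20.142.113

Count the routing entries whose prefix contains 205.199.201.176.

Prefixes containing 205.199.201.176:
  205.0.0.0/8 (205.0.0.0 - 205.255.255.255)
  205.128.0.0/9 (205.128.0.0 - 205.255.255.255)
  205.192.0.0/12 (205.192.0.0 - 205.207.255.255)
  205.198.0.0/15 (205.198.0.0 - 205.199.255.255)
Total matching entries: 4.

4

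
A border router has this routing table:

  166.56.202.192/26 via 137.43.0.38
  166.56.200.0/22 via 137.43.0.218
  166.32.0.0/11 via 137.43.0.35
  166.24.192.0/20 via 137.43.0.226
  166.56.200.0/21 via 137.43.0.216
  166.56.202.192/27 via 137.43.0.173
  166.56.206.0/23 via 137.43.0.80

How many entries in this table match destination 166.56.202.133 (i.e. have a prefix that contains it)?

Prefixes containing 166.56.202.133:
  166.32.0.0/11 (166.32.0.0 - 166.63.255.255)
  166.56.200.0/21 (166.56.200.0 - 166.56.207.255)
  166.56.200.0/22 (166.56.200.0 - 166.56.203.255)
Total matching entries: 3.

3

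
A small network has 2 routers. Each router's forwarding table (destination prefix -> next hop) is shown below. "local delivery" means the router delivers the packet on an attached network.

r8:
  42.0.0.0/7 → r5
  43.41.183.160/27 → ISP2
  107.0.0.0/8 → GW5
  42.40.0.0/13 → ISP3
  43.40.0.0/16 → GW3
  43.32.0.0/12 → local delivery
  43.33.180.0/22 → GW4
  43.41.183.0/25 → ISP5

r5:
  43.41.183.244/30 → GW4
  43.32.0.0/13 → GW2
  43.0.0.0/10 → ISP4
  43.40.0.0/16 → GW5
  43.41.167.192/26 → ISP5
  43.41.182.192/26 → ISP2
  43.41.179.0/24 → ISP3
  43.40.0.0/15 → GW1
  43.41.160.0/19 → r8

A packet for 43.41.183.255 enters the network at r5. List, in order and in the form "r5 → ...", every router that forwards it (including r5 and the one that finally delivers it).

At r5: longest match for 43.41.183.255 is 43.41.160.0/19 -> r8
At r8: longest match for 43.41.183.255 is 43.32.0.0/12 -> local delivery

r5 → r8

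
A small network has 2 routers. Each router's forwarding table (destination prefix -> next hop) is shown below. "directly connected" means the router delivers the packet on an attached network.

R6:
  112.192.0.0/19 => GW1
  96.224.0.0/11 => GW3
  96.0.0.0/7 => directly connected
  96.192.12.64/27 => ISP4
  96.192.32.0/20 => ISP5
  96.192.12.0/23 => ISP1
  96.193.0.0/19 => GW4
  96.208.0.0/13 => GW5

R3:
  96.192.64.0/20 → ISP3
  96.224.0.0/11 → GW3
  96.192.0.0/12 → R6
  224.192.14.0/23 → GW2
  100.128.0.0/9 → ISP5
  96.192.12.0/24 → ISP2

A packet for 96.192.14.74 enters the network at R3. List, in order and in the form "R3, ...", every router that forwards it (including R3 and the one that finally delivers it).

R3, R6

At R3: longest match for 96.192.14.74 is 96.192.0.0/12 -> R6
At R6: longest match for 96.192.14.74 is 96.0.0.0/7 -> directly connected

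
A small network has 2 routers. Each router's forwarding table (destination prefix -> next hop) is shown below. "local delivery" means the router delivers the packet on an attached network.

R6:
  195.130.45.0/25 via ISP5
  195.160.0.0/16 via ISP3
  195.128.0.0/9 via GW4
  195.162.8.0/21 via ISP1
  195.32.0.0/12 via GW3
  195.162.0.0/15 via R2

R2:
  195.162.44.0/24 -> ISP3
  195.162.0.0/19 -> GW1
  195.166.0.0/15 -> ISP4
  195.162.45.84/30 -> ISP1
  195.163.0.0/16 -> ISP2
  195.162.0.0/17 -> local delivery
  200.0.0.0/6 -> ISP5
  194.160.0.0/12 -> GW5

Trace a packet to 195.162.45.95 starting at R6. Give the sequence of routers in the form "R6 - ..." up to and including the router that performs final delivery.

At R6: longest match for 195.162.45.95 is 195.162.0.0/15 -> R2
At R2: longest match for 195.162.45.95 is 195.162.0.0/17 -> local delivery

R6 - R2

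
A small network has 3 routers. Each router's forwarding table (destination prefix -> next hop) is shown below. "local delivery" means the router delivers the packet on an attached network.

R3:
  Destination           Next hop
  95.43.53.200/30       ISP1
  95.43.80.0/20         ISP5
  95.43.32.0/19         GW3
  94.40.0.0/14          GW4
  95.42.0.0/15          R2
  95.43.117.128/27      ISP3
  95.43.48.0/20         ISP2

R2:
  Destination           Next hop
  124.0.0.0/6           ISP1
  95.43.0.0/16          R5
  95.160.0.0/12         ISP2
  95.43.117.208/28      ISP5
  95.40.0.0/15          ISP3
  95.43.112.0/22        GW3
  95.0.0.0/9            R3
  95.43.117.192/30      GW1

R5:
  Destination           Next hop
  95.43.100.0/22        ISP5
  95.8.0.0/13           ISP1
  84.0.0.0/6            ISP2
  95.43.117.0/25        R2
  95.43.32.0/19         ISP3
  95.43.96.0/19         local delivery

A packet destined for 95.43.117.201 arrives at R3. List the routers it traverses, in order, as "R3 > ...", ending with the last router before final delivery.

At R3: longest match for 95.43.117.201 is 95.42.0.0/15 -> R2
At R2: longest match for 95.43.117.201 is 95.43.0.0/16 -> R5
At R5: longest match for 95.43.117.201 is 95.43.96.0/19 -> local delivery

R3 > R2 > R5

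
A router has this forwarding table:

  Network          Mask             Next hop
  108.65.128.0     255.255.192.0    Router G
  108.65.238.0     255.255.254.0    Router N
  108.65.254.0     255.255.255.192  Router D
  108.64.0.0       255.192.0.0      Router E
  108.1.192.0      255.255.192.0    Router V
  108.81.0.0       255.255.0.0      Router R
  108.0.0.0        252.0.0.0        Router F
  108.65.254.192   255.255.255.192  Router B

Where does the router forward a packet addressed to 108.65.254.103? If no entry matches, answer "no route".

Router E

Routes whose prefix contains 108.65.254.103:
  108.0.0.0/6 (108.0.0.0 - 111.255.255.255) -> Router F
  108.64.0.0/10 (108.64.0.0 - 108.127.255.255) -> Router E
More-specific entries that do NOT match:
  108.65.254.0/26 (108.65.254.0 - 108.65.254.63) does not contain 108.65.254.103
  108.65.254.192/26 (108.65.254.192 - 108.65.254.255) does not contain 108.65.254.103
  108.65.238.0/23 (108.65.238.0 - 108.65.239.255) does not contain 108.65.254.103
  108.65.128.0/18 (108.65.128.0 - 108.65.191.255) does not contain 108.65.254.103
  108.1.192.0/18 (108.1.192.0 - 108.1.255.255) does not contain 108.65.254.103
  108.81.0.0/16 (108.81.0.0 - 108.81.255.255) does not contain 108.65.254.103
Longest matching prefix is /10 -> next hop Router E.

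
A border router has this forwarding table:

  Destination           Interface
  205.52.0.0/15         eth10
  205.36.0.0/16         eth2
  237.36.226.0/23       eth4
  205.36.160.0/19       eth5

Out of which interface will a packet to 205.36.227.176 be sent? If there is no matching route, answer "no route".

Routes whose prefix contains 205.36.227.176:
  205.36.0.0/16 (205.36.0.0 - 205.36.255.255) -> eth2
More-specific entries that do NOT match:
  237.36.226.0/23 (237.36.226.0 - 237.36.227.255) does not contain 205.36.227.176
  205.36.160.0/19 (205.36.160.0 - 205.36.191.255) does not contain 205.36.227.176
Longest matching prefix is /16 -> interface eth2.

eth2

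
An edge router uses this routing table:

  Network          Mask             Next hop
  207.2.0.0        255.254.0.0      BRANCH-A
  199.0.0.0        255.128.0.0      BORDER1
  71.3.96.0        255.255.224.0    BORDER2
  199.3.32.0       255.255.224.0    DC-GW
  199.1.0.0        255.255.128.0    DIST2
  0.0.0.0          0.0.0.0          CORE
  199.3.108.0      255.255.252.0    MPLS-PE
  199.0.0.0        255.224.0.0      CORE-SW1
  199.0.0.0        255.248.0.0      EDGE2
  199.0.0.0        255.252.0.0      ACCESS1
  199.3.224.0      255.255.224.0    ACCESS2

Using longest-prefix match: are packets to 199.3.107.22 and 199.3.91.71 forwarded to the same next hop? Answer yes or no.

yes

199.3.107.22: longest match 199.0.0.0/14 -> ACCESS1
199.3.91.71: longest match 199.0.0.0/14 -> ACCESS1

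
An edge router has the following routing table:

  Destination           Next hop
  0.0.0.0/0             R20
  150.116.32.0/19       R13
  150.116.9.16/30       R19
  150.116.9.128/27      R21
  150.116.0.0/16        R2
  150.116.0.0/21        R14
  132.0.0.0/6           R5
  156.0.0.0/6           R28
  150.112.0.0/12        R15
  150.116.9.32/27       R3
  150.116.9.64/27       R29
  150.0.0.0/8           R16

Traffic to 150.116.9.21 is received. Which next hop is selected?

R2

Routes whose prefix contains 150.116.9.21:
  0.0.0.0/0 (default, matches everything) -> R20
  150.0.0.0/8 (150.0.0.0 - 150.255.255.255) -> R16
  150.112.0.0/12 (150.112.0.0 - 150.127.255.255) -> R15
  150.116.0.0/16 (150.116.0.0 - 150.116.255.255) -> R2
More-specific entries that do NOT match:
  150.116.9.16/30 (150.116.9.16 - 150.116.9.19) does not contain 150.116.9.21
  150.116.9.128/27 (150.116.9.128 - 150.116.9.159) does not contain 150.116.9.21
  150.116.9.32/27 (150.116.9.32 - 150.116.9.63) does not contain 150.116.9.21
  150.116.9.64/27 (150.116.9.64 - 150.116.9.95) does not contain 150.116.9.21
  150.116.0.0/21 (150.116.0.0 - 150.116.7.255) does not contain 150.116.9.21
  150.116.32.0/19 (150.116.32.0 - 150.116.63.255) does not contain 150.116.9.21
Longest matching prefix is /16 -> next hop R2.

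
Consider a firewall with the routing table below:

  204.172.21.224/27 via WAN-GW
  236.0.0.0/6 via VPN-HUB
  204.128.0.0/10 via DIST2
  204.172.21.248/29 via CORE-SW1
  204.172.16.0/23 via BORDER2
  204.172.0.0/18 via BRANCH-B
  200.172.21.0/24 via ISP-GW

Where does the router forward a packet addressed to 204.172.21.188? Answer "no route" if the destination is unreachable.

BRANCH-B

Routes whose prefix contains 204.172.21.188:
  204.128.0.0/10 (204.128.0.0 - 204.191.255.255) -> DIST2
  204.172.0.0/18 (204.172.0.0 - 204.172.63.255) -> BRANCH-B
More-specific entries that do NOT match:
  204.172.21.248/29 (204.172.21.248 - 204.172.21.255) does not contain 204.172.21.188
  204.172.21.224/27 (204.172.21.224 - 204.172.21.255) does not contain 204.172.21.188
  200.172.21.0/24 (200.172.21.0 - 200.172.21.255) does not contain 204.172.21.188
  204.172.16.0/23 (204.172.16.0 - 204.172.17.255) does not contain 204.172.21.188
Longest matching prefix is /18 -> next hop BRANCH-B.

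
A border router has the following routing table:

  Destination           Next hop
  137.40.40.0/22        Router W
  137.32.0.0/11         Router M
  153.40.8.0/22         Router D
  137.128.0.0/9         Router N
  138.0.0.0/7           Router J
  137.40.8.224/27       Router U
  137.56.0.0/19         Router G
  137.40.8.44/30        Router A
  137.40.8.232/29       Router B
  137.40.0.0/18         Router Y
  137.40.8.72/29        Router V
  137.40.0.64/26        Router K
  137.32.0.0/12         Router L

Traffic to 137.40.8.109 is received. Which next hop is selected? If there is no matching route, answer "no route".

Router Y

Routes whose prefix contains 137.40.8.109:
  137.32.0.0/11 (137.32.0.0 - 137.63.255.255) -> Router M
  137.32.0.0/12 (137.32.0.0 - 137.47.255.255) -> Router L
  137.40.0.0/18 (137.40.0.0 - 137.40.63.255) -> Router Y
More-specific entries that do NOT match:
  137.40.8.44/30 (137.40.8.44 - 137.40.8.47) does not contain 137.40.8.109
  137.40.8.232/29 (137.40.8.232 - 137.40.8.239) does not contain 137.40.8.109
  137.40.8.72/29 (137.40.8.72 - 137.40.8.79) does not contain 137.40.8.109
  137.40.8.224/27 (137.40.8.224 - 137.40.8.255) does not contain 137.40.8.109
  137.40.0.64/26 (137.40.0.64 - 137.40.0.127) does not contain 137.40.8.109
  137.40.40.0/22 (137.40.40.0 - 137.40.43.255) does not contain 137.40.8.109
  153.40.8.0/22 (153.40.8.0 - 153.40.11.255) does not contain 137.40.8.109
  137.56.0.0/19 (137.56.0.0 - 137.56.31.255) does not contain 137.40.8.109
Longest matching prefix is /18 -> next hop Router Y.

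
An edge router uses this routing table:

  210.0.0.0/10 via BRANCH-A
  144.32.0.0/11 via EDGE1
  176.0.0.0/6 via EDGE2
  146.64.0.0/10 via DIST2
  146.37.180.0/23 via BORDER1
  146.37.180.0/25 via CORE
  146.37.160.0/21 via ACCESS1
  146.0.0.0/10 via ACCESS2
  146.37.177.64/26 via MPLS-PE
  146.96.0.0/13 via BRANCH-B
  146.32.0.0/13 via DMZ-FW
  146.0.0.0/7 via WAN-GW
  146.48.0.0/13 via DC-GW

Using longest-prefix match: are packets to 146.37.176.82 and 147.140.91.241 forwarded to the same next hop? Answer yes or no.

146.37.176.82: longest match 146.32.0.0/13 -> DMZ-FW
147.140.91.241: longest match 146.0.0.0/7 -> WAN-GW

no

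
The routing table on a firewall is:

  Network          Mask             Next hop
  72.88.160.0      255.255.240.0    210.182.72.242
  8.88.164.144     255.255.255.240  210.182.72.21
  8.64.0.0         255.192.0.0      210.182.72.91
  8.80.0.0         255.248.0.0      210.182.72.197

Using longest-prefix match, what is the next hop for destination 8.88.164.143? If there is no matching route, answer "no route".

210.182.72.91

Routes whose prefix contains 8.88.164.143:
  8.64.0.0/10 (8.64.0.0 - 8.127.255.255) -> 210.182.72.91
More-specific entries that do NOT match:
  8.88.164.144/28 (8.88.164.144 - 8.88.164.159) does not contain 8.88.164.143
  72.88.160.0/20 (72.88.160.0 - 72.88.175.255) does not contain 8.88.164.143
  8.80.0.0/13 (8.80.0.0 - 8.87.255.255) does not contain 8.88.164.143
Longest matching prefix is /10 -> next hop 210.182.72.91.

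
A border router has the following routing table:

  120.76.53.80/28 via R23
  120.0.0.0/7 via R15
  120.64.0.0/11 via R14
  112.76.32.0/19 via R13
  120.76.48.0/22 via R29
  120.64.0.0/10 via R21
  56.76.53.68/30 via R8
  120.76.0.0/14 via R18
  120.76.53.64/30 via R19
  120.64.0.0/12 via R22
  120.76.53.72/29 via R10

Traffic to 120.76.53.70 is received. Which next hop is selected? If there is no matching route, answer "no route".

Routes whose prefix contains 120.76.53.70:
  120.0.0.0/7 (120.0.0.0 - 121.255.255.255) -> R15
  120.64.0.0/10 (120.64.0.0 - 120.127.255.255) -> R21
  120.64.0.0/11 (120.64.0.0 - 120.95.255.255) -> R14
  120.64.0.0/12 (120.64.0.0 - 120.79.255.255) -> R22
  120.76.0.0/14 (120.76.0.0 - 120.79.255.255) -> R18
More-specific entries that do NOT match:
  56.76.53.68/30 (56.76.53.68 - 56.76.53.71) does not contain 120.76.53.70
  120.76.53.64/30 (120.76.53.64 - 120.76.53.67) does not contain 120.76.53.70
  120.76.53.72/29 (120.76.53.72 - 120.76.53.79) does not contain 120.76.53.70
  120.76.53.80/28 (120.76.53.80 - 120.76.53.95) does not contain 120.76.53.70
  120.76.48.0/22 (120.76.48.0 - 120.76.51.255) does not contain 120.76.53.70
  112.76.32.0/19 (112.76.32.0 - 112.76.63.255) does not contain 120.76.53.70
Longest matching prefix is /14 -> next hop R18.

R18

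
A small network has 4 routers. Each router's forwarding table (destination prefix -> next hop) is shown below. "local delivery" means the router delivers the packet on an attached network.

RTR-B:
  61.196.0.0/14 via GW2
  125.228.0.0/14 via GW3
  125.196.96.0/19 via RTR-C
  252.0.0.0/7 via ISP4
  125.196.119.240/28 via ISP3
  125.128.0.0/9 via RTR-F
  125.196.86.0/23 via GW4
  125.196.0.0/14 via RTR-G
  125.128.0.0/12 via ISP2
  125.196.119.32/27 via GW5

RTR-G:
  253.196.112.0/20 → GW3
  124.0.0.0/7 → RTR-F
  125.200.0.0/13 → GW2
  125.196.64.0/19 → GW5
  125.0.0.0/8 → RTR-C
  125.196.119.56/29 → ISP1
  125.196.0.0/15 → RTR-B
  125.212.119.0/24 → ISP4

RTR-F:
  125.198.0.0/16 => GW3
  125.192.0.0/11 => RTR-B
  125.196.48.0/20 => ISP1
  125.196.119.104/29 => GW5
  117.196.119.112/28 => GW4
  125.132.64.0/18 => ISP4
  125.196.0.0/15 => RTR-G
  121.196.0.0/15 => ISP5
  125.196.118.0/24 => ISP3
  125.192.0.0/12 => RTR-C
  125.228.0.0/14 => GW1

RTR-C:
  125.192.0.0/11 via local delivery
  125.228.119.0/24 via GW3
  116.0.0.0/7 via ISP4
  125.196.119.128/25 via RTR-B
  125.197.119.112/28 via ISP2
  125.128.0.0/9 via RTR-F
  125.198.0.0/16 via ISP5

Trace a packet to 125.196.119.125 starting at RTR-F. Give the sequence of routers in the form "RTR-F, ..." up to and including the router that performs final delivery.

RTR-F, RTR-G, RTR-B, RTR-C

At RTR-F: longest match for 125.196.119.125 is 125.196.0.0/15 -> RTR-G
At RTR-G: longest match for 125.196.119.125 is 125.196.0.0/15 -> RTR-B
At RTR-B: longest match for 125.196.119.125 is 125.196.96.0/19 -> RTR-C
At RTR-C: longest match for 125.196.119.125 is 125.192.0.0/11 -> local delivery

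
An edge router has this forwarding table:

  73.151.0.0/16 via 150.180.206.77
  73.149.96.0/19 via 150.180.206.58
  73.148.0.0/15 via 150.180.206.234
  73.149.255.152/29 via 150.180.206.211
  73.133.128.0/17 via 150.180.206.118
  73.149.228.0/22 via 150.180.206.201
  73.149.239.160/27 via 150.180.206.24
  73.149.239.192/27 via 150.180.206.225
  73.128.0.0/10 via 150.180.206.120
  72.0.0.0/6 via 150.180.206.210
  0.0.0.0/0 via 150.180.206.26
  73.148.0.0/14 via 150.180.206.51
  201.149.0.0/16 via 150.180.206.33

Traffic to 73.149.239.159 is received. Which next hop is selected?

150.180.206.234

Routes whose prefix contains 73.149.239.159:
  0.0.0.0/0 (default, matches everything) -> 150.180.206.26
  72.0.0.0/6 (72.0.0.0 - 75.255.255.255) -> 150.180.206.210
  73.128.0.0/10 (73.128.0.0 - 73.191.255.255) -> 150.180.206.120
  73.148.0.0/14 (73.148.0.0 - 73.151.255.255) -> 150.180.206.51
  73.148.0.0/15 (73.148.0.0 - 73.149.255.255) -> 150.180.206.234
More-specific entries that do NOT match:
  73.149.255.152/29 (73.149.255.152 - 73.149.255.159) does not contain 73.149.239.159
  73.149.239.160/27 (73.149.239.160 - 73.149.239.191) does not contain 73.149.239.159
  73.149.239.192/27 (73.149.239.192 - 73.149.239.223) does not contain 73.149.239.159
  73.149.228.0/22 (73.149.228.0 - 73.149.231.255) does not contain 73.149.239.159
  73.149.96.0/19 (73.149.96.0 - 73.149.127.255) does not contain 73.149.239.159
  73.133.128.0/17 (73.133.128.0 - 73.133.255.255) does not contain 73.149.239.159
  73.151.0.0/16 (73.151.0.0 - 73.151.255.255) does not contain 73.149.239.159
  201.149.0.0/16 (201.149.0.0 - 201.149.255.255) does not contain 73.149.239.159
Longest matching prefix is /15 -> next hop 150.180.206.234.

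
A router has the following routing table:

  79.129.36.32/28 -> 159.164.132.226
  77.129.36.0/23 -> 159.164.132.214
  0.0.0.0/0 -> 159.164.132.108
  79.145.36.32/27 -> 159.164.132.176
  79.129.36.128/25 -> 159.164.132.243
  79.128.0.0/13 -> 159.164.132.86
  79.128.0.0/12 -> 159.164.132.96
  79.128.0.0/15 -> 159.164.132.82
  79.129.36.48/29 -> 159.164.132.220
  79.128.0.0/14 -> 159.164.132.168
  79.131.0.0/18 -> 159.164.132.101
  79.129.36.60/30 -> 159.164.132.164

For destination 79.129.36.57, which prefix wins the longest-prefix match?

79.128.0.0/15

Entries matching 79.129.36.57:
  0.0.0.0/0 (default, matches everything)
  79.128.0.0/12 (79.128.0.0 - 79.143.255.255)
  79.128.0.0/13 (79.128.0.0 - 79.135.255.255)
  79.128.0.0/14 (79.128.0.0 - 79.131.255.255)
  79.128.0.0/15 (79.128.0.0 - 79.129.255.255)
Most specific is 79.128.0.0/15.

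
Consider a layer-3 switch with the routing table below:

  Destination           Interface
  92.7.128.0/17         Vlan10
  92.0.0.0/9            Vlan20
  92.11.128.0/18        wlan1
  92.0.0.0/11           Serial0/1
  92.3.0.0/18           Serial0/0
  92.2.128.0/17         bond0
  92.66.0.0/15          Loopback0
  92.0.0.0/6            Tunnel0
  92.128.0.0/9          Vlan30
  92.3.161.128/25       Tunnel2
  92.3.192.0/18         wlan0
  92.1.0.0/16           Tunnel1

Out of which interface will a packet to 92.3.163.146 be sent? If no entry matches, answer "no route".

Serial0/1

Routes whose prefix contains 92.3.163.146:
  92.0.0.0/6 (92.0.0.0 - 95.255.255.255) -> Tunnel0
  92.0.0.0/9 (92.0.0.0 - 92.127.255.255) -> Vlan20
  92.0.0.0/11 (92.0.0.0 - 92.31.255.255) -> Serial0/1
More-specific entries that do NOT match:
  92.3.161.128/25 (92.3.161.128 - 92.3.161.255) does not contain 92.3.163.146
  92.11.128.0/18 (92.11.128.0 - 92.11.191.255) does not contain 92.3.163.146
  92.3.0.0/18 (92.3.0.0 - 92.3.63.255) does not contain 92.3.163.146
  92.3.192.0/18 (92.3.192.0 - 92.3.255.255) does not contain 92.3.163.146
  92.7.128.0/17 (92.7.128.0 - 92.7.255.255) does not contain 92.3.163.146
  92.2.128.0/17 (92.2.128.0 - 92.2.255.255) does not contain 92.3.163.146
  92.1.0.0/16 (92.1.0.0 - 92.1.255.255) does not contain 92.3.163.146
  92.66.0.0/15 (92.66.0.0 - 92.67.255.255) does not contain 92.3.163.146
Longest matching prefix is /11 -> interface Serial0/1.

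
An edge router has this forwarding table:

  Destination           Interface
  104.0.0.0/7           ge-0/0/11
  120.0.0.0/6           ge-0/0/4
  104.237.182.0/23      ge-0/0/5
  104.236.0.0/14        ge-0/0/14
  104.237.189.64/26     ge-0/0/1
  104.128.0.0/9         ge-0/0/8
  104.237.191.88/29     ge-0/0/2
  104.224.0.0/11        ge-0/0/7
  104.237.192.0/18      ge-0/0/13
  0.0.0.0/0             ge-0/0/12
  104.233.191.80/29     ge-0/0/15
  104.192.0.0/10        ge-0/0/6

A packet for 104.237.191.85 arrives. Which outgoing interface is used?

Routes whose prefix contains 104.237.191.85:
  0.0.0.0/0 (default, matches everything) -> ge-0/0/12
  104.0.0.0/7 (104.0.0.0 - 105.255.255.255) -> ge-0/0/11
  104.128.0.0/9 (104.128.0.0 - 104.255.255.255) -> ge-0/0/8
  104.192.0.0/10 (104.192.0.0 - 104.255.255.255) -> ge-0/0/6
  104.224.0.0/11 (104.224.0.0 - 104.255.255.255) -> ge-0/0/7
  104.236.0.0/14 (104.236.0.0 - 104.239.255.255) -> ge-0/0/14
More-specific entries that do NOT match:
  104.237.191.88/29 (104.237.191.88 - 104.237.191.95) does not contain 104.237.191.85
  104.233.191.80/29 (104.233.191.80 - 104.233.191.87) does not contain 104.237.191.85
  104.237.189.64/26 (104.237.189.64 - 104.237.189.127) does not contain 104.237.191.85
  104.237.182.0/23 (104.237.182.0 - 104.237.183.255) does not contain 104.237.191.85
  104.237.192.0/18 (104.237.192.0 - 104.237.255.255) does not contain 104.237.191.85
Longest matching prefix is /14 -> interface ge-0/0/14.

ge-0/0/14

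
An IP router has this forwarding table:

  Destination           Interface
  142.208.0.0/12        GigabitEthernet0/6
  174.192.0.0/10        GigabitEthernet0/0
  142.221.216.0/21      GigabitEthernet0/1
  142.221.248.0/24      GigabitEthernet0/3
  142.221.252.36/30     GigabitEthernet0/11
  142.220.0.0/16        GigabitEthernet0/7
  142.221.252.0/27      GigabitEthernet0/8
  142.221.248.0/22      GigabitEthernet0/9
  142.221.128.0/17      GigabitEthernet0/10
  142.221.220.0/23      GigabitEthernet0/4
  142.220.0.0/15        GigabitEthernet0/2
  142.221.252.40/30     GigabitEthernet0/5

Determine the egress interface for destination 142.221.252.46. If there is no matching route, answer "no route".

GigabitEthernet0/10

Routes whose prefix contains 142.221.252.46:
  142.208.0.0/12 (142.208.0.0 - 142.223.255.255) -> GigabitEthernet0/6
  142.220.0.0/15 (142.220.0.0 - 142.221.255.255) -> GigabitEthernet0/2
  142.221.128.0/17 (142.221.128.0 - 142.221.255.255) -> GigabitEthernet0/10
More-specific entries that do NOT match:
  142.221.252.36/30 (142.221.252.36 - 142.221.252.39) does not contain 142.221.252.46
  142.221.252.40/30 (142.221.252.40 - 142.221.252.43) does not contain 142.221.252.46
  142.221.252.0/27 (142.221.252.0 - 142.221.252.31) does not contain 142.221.252.46
  142.221.248.0/24 (142.221.248.0 - 142.221.248.255) does not contain 142.221.252.46
  142.221.220.0/23 (142.221.220.0 - 142.221.221.255) does not contain 142.221.252.46
  142.221.248.0/22 (142.221.248.0 - 142.221.251.255) does not contain 142.221.252.46
  142.221.216.0/21 (142.221.216.0 - 142.221.223.255) does not contain 142.221.252.46
Longest matching prefix is /17 -> interface GigabitEthernet0/10.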